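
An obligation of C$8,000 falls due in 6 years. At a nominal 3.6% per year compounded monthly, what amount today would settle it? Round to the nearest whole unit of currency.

Periodic rate i = 0.036/12 = 0.003; n = 6 × 12 = 72 periods.
Discount factor = (1+0.003)^(−72) = 0.805996; PV = 8,000 × 0.805996 = 6,447.9671

C$6,448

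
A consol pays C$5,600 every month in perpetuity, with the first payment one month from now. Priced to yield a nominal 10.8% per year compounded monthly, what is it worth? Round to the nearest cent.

C$622,222.22

Periodic rate i = 0.108/12 = 0.009.
PV = PMT / i = 5600 / 0.009 = 622,222.2222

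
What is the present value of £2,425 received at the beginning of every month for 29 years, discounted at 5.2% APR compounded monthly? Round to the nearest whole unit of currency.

£437,226

i = 0.052/12 = 0.00433333 per month; n = 29·12 = 348.
PV = PMT · [1 − (1+i)^(−n)] / i × (1+i) = 2425 · 180.299180 = 437,225.5107
Payments are at the start of each period, so multiply by (1+i).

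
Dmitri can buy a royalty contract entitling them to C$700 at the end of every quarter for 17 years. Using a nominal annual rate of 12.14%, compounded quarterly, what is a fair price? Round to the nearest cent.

Periodic rate i = 0.1214/4 = 0.03035; n = 17 × 4 = 68 periods.
PV = PMT · [1 − (1+i)^(−n)] / i = 700 · 28.634965 = 20,044.4752

C$20,044.48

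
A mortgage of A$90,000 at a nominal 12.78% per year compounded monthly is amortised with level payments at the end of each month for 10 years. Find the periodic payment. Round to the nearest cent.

A$1,332.14

i = 0.1278/12 = 0.01065 per month; n = 10·12 = 120.
Annuity-PV factor = 67.560293; PMT = 90000 / 67.560293 = 1,332.1434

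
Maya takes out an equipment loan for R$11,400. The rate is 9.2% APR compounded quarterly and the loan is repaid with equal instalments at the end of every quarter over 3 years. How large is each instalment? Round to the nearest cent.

R$1,097.94

Periodic rate i = 0.092/4 = 0.023; n = 3 × 4 = 12 periods.
Annuity-PV factor = 10.383095; PMT = 11400 / 10.383095 = 1,097.9385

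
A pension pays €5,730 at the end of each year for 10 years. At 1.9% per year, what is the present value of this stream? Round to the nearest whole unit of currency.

PV = 5730 × [1 − (1+0.019)^(−10)] / 0.019 = 5730 × 9.029765 = 51,740.5525

€51,741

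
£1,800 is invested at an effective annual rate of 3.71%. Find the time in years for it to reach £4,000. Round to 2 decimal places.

n = ln(4000/1800) / ln(1+0.0371) = ln(2.22222) / 0.036428 = 21.9199 years

21.92 years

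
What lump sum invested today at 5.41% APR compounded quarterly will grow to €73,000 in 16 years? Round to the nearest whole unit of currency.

i = 0.0541/4 = 0.013525 per quarter; n = 16·4 = 64.
PV = FV·(1+i)^(−n) = 73,000 × 0.423247 = 30,897.0531

€30,897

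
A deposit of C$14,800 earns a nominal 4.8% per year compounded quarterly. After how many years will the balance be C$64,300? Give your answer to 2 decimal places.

Periodic rate i = 0.048/4 = 0.012.
(1+i)^n = 64300/14800 = 4.34459, so n = ln 4.34459 / ln 1.012 = 123.1440 quarters
= 123.1440/4 years

30.79 years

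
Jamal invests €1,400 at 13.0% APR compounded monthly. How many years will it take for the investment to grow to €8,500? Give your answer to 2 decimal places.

Periodic rate i = 0.13/12 = 0.0108333.
(1+i)^n = 8500/1400 = 6.07143, so n = ln 6.07143 / ln 1.01083 = 167.3858 months
= 167.3858/12 years

13.95 years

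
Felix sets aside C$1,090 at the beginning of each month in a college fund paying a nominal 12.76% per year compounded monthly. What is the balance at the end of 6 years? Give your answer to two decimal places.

C$118,268.39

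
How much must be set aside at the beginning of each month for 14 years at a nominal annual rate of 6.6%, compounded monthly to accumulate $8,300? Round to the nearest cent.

$30.01

i = 0.066/12 = 0.0055 per month; n = 14·12 = 168.
PMT = 8300 / ( [(1+0.0055)^168 − 1] / 0.0055 × (1+i) ) = 8300 / 276.599784 = 30.0073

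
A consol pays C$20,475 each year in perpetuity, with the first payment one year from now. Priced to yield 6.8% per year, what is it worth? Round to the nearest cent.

PV = C/r = 20475/0.068 = 301,102.9412

C$301,102.94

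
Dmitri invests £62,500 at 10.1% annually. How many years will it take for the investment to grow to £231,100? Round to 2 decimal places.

n = ln(231100/62500) / ln(1+0.101) = ln(3.69760) / 0.096219 = 13.5907 years

13.59 years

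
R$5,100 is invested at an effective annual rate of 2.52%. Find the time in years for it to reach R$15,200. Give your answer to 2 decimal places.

(1+i)^n = 15200/5100 = 2.98039, so n = ln 2.98039 / ln 1.0252 = 43.8793 years

43.88 years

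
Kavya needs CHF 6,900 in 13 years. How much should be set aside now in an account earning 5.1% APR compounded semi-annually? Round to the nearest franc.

CHF 3,585

With 2 periods per year: i = 0.0255, n = 26.
PV = FV·(1+i)^(−n) = 6,900 × 0.519604 = 3,585.2695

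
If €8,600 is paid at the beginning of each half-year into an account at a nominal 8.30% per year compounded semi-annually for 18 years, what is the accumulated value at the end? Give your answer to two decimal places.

€717,089.15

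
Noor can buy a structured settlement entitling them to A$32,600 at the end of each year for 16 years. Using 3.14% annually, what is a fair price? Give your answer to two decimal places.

A$405,143.38

Annuity factor a(16|0.0314) = 12.427711; PV = 32600 × 12.427711 = 405,143.3751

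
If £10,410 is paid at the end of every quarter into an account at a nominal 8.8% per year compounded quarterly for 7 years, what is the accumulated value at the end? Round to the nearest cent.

i = 0.088/4 = 0.022 per quarter; n = 7·4 = 28.
FV = PMT · [(1+i)^n − 1] / i = 10410 · 38.144708 = 397,086.4150

£397,086.42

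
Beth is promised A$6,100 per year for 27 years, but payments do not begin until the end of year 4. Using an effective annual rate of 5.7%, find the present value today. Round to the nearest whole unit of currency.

PV at t=3 (ordinary 27-year annuity): 6100 × a(27|0.057) = 6100 × 13.616502 = 83,060.6603
PV₀ = 83,060.6603 / (1+0.057)^3 = 83,060.6603 / 1.180932 = 70,334.8260

A$70,335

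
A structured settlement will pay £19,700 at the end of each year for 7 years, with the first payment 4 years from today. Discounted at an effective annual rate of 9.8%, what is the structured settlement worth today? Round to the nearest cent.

£72,931.02

Value one period before first payment (t=3): 19700 × [1 − (1+0.098)^(−7)] / 0.098 = 19700 × 4.900643 = 96,542.6682
PV₀ = 96,542.6682 / (1+0.098)^3 = 96,542.6682 / 1.323753 = 72,931.0182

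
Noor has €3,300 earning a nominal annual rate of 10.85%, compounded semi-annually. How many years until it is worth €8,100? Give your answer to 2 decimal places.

8.50 years

Periodic rate i = 0.1085/2 = 0.05425.
(1+i)^n = 8100/3300 = 2.45455, so n = ln 2.45455 / ln 1.05425 = 16.9969 half-years
= 16.9969/2 years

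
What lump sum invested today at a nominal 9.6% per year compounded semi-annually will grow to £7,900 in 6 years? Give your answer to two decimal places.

With 2 periods per year: i = 0.048, n = 12.
PV = FV·(1+i)^(−n) = 7,900 × 0.569724 = 4,500.8206

£4,500.82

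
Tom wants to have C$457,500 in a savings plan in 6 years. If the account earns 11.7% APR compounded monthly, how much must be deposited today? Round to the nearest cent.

C$227,506.10

Periodic rate i = 0.117/12 = 0.00975; n = 6 × 12 = 72 periods.
PV = 457,500 / (1 + 0.00975)^72 = 457,500 / 2.010935 = 227,506.1001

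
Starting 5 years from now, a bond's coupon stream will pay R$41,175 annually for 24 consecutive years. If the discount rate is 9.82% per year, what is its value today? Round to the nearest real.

R$257,828

Value one period before first payment (t=4): 41175 × [1 − (1+0.0982)^(−24)] / 0.0982 = 41175 × 9.107989 = 375,021.4343
Discount back 4 years: 375,021.4343 × (1+0.0982)^(−4) = 375,021.4343 × 0.687502 = 257,828.1503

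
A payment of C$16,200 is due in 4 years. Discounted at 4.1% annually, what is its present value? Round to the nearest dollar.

Discount factor = (1+0.041)^(−4) = 0.851524; PV = 16,200 × 0.851524 = 13,794.6948

C$13,795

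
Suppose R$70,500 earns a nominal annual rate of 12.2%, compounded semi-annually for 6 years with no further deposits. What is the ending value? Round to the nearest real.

Periodic rate i = 0.122/2 = 0.061; n = 6 × 2 = 12 periods.
FV = PV·(1+i)^n = 70,500 × 2.035095 = 143,474.1709

R$143,474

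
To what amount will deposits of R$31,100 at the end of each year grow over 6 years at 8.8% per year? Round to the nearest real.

R$232,798

FV = PMT · [(1+i)^n − 1] / i = 31100 · 7.485467 = 232,798.0291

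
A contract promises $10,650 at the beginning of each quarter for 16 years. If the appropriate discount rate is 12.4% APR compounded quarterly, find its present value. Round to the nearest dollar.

i = 0.124/4 = 0.031 per quarter; n = 16·4 = 64.
Annuity factor a(64|0.031) × (1+i) = 28.544577; PV = 10650 × 28.544577 = 303,999.7413
(Beginning-of-period payments → annuity-due factor ×(1+i).)

$304,000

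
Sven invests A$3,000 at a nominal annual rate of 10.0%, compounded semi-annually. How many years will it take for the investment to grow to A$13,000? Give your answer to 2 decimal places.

15.03 years

Periodic rate i = 0.1/2 = 0.05.
n = ln(13000/3000) / ln(1+0.05) = ln(4.33333) / 0.048790 = 30.0539 half-years
= 30.0539/2 years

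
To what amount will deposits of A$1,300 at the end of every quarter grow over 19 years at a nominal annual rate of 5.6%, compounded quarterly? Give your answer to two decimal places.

With 4 periods per year: i = 0.014, n = 76.
FV = 1300 × [(1+0.014)^76 − 1] / 0.014 = 1300 × 134.045272 = 174,258.8533

A$174,258.85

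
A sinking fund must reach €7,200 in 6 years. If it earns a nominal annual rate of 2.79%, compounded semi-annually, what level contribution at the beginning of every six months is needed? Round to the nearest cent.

Periodic rate i = 0.0279/2 = 0.01395; n = 6 × 2 = 12 periods.
PMT = 7200 / ( [(1+0.01395)^12 − 1] / 0.01395 × (1+i) ) = 7200 / 13.145747 = 547.7057

€547.71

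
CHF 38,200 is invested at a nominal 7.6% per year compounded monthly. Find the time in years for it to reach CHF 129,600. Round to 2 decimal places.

16.12 years

Periodic rate i = 0.076/12 = 0.00633333.
n = ln(129600/38200) / ln(1+0.00633333) = ln(3.39267) / 0.006313 = 193.4971 months
= 193.4971/12 years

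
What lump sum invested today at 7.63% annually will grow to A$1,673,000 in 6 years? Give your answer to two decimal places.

PV = FV·(1+i)^(−n) = 1,673,000 × 0.643280 = 1,076,207.2151

A$1,076,207.22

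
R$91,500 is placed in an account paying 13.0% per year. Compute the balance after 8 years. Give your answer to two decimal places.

FV = PV·(1+i)^n = 91,500 × 2.658444 = 243,247.6437

R$243,247.64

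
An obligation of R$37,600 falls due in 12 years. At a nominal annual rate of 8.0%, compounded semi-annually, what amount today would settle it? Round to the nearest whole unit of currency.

Periodic rate i = 0.08/2 = 0.04; n = 12 × 2 = 24 periods.
Discount factor = (1+0.04)^(−24) = 0.390121; PV = 37,600 × 0.390121 = 14,668.5674

R$14,669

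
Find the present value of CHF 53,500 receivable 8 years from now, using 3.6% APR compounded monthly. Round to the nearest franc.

Periodic rate i = 0.036/12 = 0.003; n = 8 × 12 = 96 periods.
PV = 53,500 / (1 + 0.003)^96 = 53,500 / 1.333182 = 40,129.5428

CHF 40,130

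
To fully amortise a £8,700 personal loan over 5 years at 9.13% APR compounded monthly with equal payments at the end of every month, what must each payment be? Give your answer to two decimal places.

£181.15

Periodic rate i = 0.0913/12 = 0.00760833; n = 5 × 12 = 60 periods.
Annuity-PV factor = 48.027268; PMT = 8700 / 48.027268 = 181.1471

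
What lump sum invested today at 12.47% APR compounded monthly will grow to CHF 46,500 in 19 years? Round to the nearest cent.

CHF 4,403.41

i = 0.1247/12 = 0.0103917 per month; n = 19·12 = 228.
PV = FV·(1+i)^(−n) = 46,500 × 0.094697 = 4,403.4053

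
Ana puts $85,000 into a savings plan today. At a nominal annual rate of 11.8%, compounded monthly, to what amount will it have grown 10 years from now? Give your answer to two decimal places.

Periodic rate i = 0.118/12 = 0.00983333; n = 10 × 12 = 120 periods.
FV = 85,000 × (1 + 0.00983333)^120 = 275,031.9698

$275,031.97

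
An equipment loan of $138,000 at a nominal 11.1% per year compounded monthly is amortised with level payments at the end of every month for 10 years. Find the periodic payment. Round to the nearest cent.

$1,908.77

With 12 periods per year: i = 0.00925, n = 120.
PMT = 138000 / ( [1 − (1+0.00925)^(−120)] / 0.00925 ) = 138000 / 72.297863 = 1,908.7701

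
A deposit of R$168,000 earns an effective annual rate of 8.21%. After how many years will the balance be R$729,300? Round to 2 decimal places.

18.61 years

n = ln(729300/168000) / ln(1+0.0821) = ln(4.34107) / 0.078904 = 18.6065 years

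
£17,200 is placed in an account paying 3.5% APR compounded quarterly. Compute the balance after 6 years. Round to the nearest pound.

£21,200

i = 0.035/4 = 0.00875 per quarter; n = 6·4 = 24.
17,200 × (1+0.00875)^24 = 17,200 × 1.232552 = 21,199.8893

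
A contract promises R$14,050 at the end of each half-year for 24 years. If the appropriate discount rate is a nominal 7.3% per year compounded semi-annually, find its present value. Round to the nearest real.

With 2 periods per year: i = 0.0365, n = 48.
Annuity factor a(48|0.0365) = 22.495180; PV = 14050 × 22.495180 = 316,057.2777

R$316,057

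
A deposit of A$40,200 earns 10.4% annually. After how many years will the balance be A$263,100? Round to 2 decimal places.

n = ln(263100/40200) / ln(1+0.104) = ln(6.54478) / 0.098940 = 18.9880 years

18.99 years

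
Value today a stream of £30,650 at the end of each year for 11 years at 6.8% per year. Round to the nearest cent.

£232,141.52

PV = PMT · [1 − (1+i)^(−n)] / i = 30650 · 7.573948 = 232,141.5210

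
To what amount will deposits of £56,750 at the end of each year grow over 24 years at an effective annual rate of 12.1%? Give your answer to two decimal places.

£6,804,018.70

FV = PMT · [(1+i)^n − 1] / i = 56750 · 119.894603 = 6,804,018.7021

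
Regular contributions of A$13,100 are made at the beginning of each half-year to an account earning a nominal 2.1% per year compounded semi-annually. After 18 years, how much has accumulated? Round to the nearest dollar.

A$575,505

i = 0.021/2 = 0.0105 per half-year; n = 18·2 = 36.
FV = PMT · [(1+i)^n − 1] / i × (1+i) = 13100 · 43.931707 = 575,505.3652
(Beginning-of-period payments → annuity-due factor ×(1+i).)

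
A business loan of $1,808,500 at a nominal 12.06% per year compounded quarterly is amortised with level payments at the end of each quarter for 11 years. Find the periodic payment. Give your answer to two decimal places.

$74,758.27

Periodic rate i = 0.1206/4 = 0.03015; n = 11 × 4 = 44 periods.
PMT = 1.8085e+06 / ( [1 − (1+0.03015)^(−44)] / 0.03015 ) = 1.8085e+06 / 24.191304 = 74,758.2695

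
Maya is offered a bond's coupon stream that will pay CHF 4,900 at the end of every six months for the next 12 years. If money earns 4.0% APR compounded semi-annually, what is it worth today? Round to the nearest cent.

CHF 92,678.24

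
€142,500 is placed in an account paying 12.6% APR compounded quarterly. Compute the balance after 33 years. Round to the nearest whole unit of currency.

i = 0.126/4 = 0.0315 per quarter; n = 33·4 = 132.
FV = 142,500 × (1 + 0.0315)^132 = 8,545,815.8302

€8,545,816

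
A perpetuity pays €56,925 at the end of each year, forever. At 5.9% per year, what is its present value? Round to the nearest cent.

€964,830.51

PV = C/r = 56925/0.059 = 964,830.5085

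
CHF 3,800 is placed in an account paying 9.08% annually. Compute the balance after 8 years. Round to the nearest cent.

CHF 7,616.31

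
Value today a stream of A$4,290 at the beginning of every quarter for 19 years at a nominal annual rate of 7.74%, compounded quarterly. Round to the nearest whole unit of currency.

A$173,330

Periodic rate i = 0.0774/4 = 0.01935; n = 19 × 4 = 76 periods.
PV = 4290 × [1 − (1+0.01935)^(−76)] / 0.01935 × (1+i) = 4290 × 40.403230 = 173,329.8576
(Beginning-of-period payments → annuity-due factor ×(1+i).)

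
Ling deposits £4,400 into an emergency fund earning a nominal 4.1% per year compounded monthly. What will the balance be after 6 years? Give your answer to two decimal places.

£5,624.80

Periodic rate i = 0.041/12 = 0.00341667; n = 6 × 12 = 72 periods.
4,400 × (1+0.00341667)^72 = 4,400 × 1.278363 = 5,624.7992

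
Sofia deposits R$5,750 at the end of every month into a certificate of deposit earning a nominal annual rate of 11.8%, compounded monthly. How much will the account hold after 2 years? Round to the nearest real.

With 12 periods per year: i = 0.00983333, n = 24.
Accumulation factor s(24|0.00983333) = 26.920223; FV = 5750 × 26.920223 = 154,791.2832

R$154,791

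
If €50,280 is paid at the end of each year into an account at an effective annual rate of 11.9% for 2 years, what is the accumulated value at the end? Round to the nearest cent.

FV = PMT · [(1+i)^n − 1] / i = 50280 · 2.119000 = 106,543.3200

€106,543.32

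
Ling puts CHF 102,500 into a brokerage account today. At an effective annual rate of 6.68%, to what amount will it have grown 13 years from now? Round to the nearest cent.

CHF 237,576.21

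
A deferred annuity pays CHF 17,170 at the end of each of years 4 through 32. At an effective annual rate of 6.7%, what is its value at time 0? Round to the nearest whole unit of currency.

CHF 178,792

PV at t=3 (ordinary 29-year annuity): 17170 × a(29|0.067) = 17170 × 12.649453 = 217,191.1066
Discount back 3 years: 217,191.1066 × (1+0.067)^(−3) = 217,191.1066 × 0.823203 = 178,792.2870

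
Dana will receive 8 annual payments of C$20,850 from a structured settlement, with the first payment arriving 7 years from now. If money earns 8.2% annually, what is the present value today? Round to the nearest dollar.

C$74,108

Value one period before first payment (t=6): 20850 × [1 − (1+0.082)^(−8)] / 0.082 = 20850 × 5.703278 = 118,913.3495
Discount back 6 years: 118,913.3495 × (1+0.082)^(−6) = 118,913.3495 × 0.623213 = 74,108.3336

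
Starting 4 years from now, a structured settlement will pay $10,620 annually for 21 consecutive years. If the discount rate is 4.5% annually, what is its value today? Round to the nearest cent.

$124,747.98

Value one period before first payment (t=3): 10620 × [1 − (1+0.045)^(−21)] / 0.045 = 10620 × 13.404724 = 142,358.1676
Discount back 3 years: 142,358.1676 × (1+0.045)^(−3) = 142,358.1676 × 0.876297 = 124,747.9788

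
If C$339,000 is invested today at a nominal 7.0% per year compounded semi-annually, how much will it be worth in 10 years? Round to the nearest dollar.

C$674,538

i = 0.07/2 = 0.035 per half-year; n = 10·2 = 20.
FV = 339,000 × (1 + 0.035)^20 = 674,538.4247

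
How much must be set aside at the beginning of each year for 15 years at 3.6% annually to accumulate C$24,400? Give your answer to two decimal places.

FV-annuity factor × (1+i) = 20.138521; PMT = 24400 / 20.138521 = 1,211.6084

C$1,211.61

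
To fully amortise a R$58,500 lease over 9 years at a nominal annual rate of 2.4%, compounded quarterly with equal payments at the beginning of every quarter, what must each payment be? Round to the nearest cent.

R$1,800.86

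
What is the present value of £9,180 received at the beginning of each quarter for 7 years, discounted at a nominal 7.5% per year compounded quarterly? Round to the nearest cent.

Periodic rate i = 0.075/4 = 0.01875; n = 7 × 4 = 28 periods.
PV = 9180 × [1 − (1+0.01875)^(−28)] / 0.01875 × (1+i) = 9180 × 22.035533 = 202,286.1961
(Beginning-of-period payments → annuity-due factor ×(1+i).)

£202,286.20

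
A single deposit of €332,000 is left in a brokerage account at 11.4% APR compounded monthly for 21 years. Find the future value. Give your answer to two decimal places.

With 12 periods per year: i = 0.0095, n = 252.
FV = 332,000 × (1 + 0.0095)^252 = 3,596,926.3898

€3,596,926.39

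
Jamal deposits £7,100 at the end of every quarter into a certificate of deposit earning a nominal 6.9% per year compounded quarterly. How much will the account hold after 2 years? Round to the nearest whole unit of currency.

Periodic rate i = 0.069/4 = 0.01725; n = 2 × 4 = 8 periods.
FV = 7100 × [(1+0.01725)^8 − 1] / 0.01725 = 7100 × 8.500028 = 60,350.1974

£60,350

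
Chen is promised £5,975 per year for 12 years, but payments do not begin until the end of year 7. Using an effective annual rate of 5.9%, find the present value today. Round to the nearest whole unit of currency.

Value one period before first payment (t=6): 5975 × [1 − (1+0.059)^(−12)] / 0.059 = 5975 × 8.429999 = 50,369.2415
PV₀ = 50,369.2415 / (1+0.059)^6 = 50,369.2415 / 1.410509 = 35,709.9836

£35,710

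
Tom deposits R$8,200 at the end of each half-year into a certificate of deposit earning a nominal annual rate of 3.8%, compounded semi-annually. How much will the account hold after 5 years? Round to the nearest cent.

R$89,378.31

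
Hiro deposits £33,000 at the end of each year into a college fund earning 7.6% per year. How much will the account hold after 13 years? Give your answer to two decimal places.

Accumulation factor s(13|0.076) = 20.941442; FV = 33000 × 20.941442 = 691,067.5947

£691,067.59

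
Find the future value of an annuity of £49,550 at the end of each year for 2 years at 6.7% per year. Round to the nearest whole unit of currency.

FV = PMT · [(1+i)^n − 1] / i = 49550 · 2.067000 = 102,419.8500

£102,420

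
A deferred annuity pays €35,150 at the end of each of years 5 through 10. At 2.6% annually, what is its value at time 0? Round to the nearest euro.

€174,136

PV at t=4 (ordinary 6-year annuity): 35150 × a(6|0.026) = 35150 × 5.489751 = 192,964.7592
PV₀ = 192,964.7592 / (1+0.026)^4 = 192,964.7592 / 1.108127 = 174,135.9978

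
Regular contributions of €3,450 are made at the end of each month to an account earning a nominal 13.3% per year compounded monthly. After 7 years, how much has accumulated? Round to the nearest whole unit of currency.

i = 0.133/12 = 0.0110833 per month; n = 7·12 = 84.
Accumulation factor s(84|0.0110833) = 137.511405; FV = 3450 × 137.511405 = 474,414.3460

€474,414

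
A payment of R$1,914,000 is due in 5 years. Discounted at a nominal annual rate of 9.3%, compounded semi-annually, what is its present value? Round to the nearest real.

Periodic rate i = 0.093/2 = 0.0465; n = 5 × 2 = 10 periods.
PV = 1,914,000 / (1 + 0.0465)^10 = 1,914,000 / 1.575405 = 1,214,925.3857

R$1,214,925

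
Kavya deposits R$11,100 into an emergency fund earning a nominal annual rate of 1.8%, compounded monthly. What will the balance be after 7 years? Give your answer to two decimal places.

R$12,589.34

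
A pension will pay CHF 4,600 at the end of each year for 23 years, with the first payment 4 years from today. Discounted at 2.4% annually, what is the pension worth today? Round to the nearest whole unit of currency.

CHF 75,049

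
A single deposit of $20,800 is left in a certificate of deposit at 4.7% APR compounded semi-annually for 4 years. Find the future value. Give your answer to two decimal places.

$25,047.60

With 2 periods per year: i = 0.0235, n = 8.
FV = PV·(1+i)^n = 20,800 × 1.204212 = 25,047.5995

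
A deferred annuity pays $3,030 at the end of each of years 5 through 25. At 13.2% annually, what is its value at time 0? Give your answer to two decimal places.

$12,944.78

PV at t=4 (ordinary 21-year annuity): 3030 × a(21|0.132) = 3030 × 7.015160 = 21,255.9352
PV₀ = 21,255.9352 / (1+0.132)^4 = 21,255.9352 / 1.642047 = 12,944.7751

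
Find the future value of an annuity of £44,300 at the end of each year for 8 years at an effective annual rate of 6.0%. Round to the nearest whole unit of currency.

£438,458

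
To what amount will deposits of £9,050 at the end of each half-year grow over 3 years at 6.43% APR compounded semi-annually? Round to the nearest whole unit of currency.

£58,856

Periodic rate i = 0.0643/2 = 0.03215; n = 3 × 2 = 6 periods.
Accumulation factor s(6|0.03215) = 6.503427; FV = 9050 × 6.503427 = 58,856.0176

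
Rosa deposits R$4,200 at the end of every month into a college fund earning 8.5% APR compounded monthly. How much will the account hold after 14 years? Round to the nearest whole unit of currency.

R$1,347,946

With 12 periods per year: i = 0.00708333, n = 168.
FV = 4200 × [(1+0.00708333)^168 − 1] / 0.00708333 = 4200 × 320.939504 = 1,347,945.9152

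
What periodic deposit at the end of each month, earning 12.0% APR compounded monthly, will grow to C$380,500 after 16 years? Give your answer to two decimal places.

With 12 periods per year: i = 0.01, n = 192.
PMT = 380500 / ( [(1+0.01)^192 − 1] / 0.01 ) = 380500 / 575.621974 = 661.0241

C$661.02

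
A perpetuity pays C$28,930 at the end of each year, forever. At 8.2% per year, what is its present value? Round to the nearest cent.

C$352,804.88

PV = C/r = 28930/0.082 = 352,804.8780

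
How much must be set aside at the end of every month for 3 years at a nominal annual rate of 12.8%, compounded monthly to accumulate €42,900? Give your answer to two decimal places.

Periodic rate i = 0.128/12 = 0.0106667; n = 3 × 12 = 36 periods.
FV-annuity factor = 43.609024; PMT = 42900 / 43.609024 = 983.7413

€983.74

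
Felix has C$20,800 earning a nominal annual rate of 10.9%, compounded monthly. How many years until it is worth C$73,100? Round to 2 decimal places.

11.58 years

Periodic rate i = 0.109/12 = 0.00908333.
n = ln(73100/20800) / ln(1+0.00908333) = ln(3.51442) / 0.009042 = 138.9991 months
= 138.9991/12 years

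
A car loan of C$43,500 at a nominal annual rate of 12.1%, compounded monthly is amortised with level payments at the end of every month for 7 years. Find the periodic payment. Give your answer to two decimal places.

C$770.22

Periodic rate i = 0.121/12 = 0.0100833; n = 7 × 12 = 84 periods.
PMT = 43500 / ( [1 − (1+0.0100833)^(−84)] / 0.0100833 ) = 43500 / 56.477214 = 770.2221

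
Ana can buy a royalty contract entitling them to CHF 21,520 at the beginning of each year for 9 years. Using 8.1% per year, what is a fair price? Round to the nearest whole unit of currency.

CHF 144,720

PV = PMT · [1 − (1+i)^(−n)] / i × (1+i) = 21520 · 6.724895 = 144,719.7374
(Beginning-of-period payments → annuity-due factor ×(1+i).)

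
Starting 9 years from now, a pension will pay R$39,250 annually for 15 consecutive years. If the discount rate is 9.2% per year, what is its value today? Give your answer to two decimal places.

R$154,639.47

Value one period before first payment (t=8): 39250 × [1 − (1+0.092)^(−15)] / 0.092 = 39250 × 7.966394 = 312,680.9783
Discount back 8 years: 312,680.9783 × (1+0.092)^(−8) = 312,680.9783 × 0.494560 = 154,639.4709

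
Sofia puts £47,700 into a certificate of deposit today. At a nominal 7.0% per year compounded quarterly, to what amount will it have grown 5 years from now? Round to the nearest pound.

£67,485

Periodic rate i = 0.07/4 = 0.0175; n = 5 × 4 = 20 periods.
FV = 47,700 × (1 + 0.0175)^20 = 67,484.9199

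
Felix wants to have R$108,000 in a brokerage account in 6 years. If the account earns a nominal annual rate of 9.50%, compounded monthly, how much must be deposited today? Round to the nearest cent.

R$61,213.98

i = 0.095/12 = 0.00791667 per month; n = 6·12 = 72.
PV = 108,000 / (1 + 0.00791667)^72 = 108,000 / 1.764303 = 61,213.9827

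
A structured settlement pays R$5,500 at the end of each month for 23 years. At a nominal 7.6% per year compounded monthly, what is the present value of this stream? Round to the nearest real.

R$716,374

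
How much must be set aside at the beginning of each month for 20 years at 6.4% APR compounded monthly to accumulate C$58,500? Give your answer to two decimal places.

C$120.08

With 12 periods per year: i = 0.00533333, n = 240.
PMT = 58500 / ( [(1+0.00533333)^240 − 1] / 0.00533333 × (1+i) ) = 58500 / 487.164575 = 120.0826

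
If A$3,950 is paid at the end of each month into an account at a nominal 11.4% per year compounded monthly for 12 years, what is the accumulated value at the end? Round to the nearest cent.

Periodic rate i = 0.114/12 = 0.0095; n = 12 × 12 = 144 periods.
Accumulation factor s(144|0.0095) = 305.495709; FV = 3950 × 305.495709 = 1,206,708.0499

A$1,206,708.05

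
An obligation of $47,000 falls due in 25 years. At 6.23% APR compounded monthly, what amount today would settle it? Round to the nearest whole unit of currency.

i = 0.0623/12 = 0.00519167 per month; n = 25·12 = 300.
Discount factor = (1+0.00519167)^(−300) = 0.211513; PV = 47,000 × 0.211513 = 9,941.0900

$9,941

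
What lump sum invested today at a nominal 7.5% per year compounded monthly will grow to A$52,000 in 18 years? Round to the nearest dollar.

A$13,537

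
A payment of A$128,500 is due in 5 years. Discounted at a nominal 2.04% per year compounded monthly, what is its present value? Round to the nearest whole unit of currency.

A$116,049

With 12 periods per year: i = 0.0017, n = 60.
PV = 128,500 / (1 + 0.0017)^60 = 128,500 / 1.107288 = 116,049.3470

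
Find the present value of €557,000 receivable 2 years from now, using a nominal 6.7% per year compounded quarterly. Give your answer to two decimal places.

€487,687.64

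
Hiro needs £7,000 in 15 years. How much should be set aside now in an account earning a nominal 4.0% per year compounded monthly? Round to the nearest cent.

Periodic rate i = 0.04/12 = 0.00333333; n = 15 × 12 = 180 periods.
PV = FV·(1+i)^(−n) = 7,000 × 0.549360 = 3,845.5165

£3,845.52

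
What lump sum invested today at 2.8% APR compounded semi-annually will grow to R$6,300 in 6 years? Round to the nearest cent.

With 2 periods per year: i = 0.014, n = 12.
PV = 6,300 / (1 + 0.014)^12 = 6,300 / 1.181559 = 5,331.9380

R$5,331.94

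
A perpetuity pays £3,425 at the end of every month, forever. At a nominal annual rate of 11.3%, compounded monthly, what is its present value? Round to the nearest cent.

Periodic rate i = 0.113/12 = 0.00941667.
PV = PMT / i = 3425 / 0.00941667 = 363,716.8142

£363,716.81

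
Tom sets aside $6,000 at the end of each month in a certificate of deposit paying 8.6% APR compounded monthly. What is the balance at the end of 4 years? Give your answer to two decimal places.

With 12 periods per year: i = 0.00716667, n = 48.
Accumulation factor s(48|0.00716667) = 57.048724; FV = 6000 × 57.048724 = 342,292.3421

$342,292.34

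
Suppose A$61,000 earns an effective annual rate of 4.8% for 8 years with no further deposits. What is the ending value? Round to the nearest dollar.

A$88,761

61,000 × (1+0.048)^8 = 61,000 × 1.455091 = 88,760.5728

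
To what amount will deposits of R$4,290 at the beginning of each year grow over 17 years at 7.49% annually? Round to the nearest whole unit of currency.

R$148,618

FV = PMT · [(1+i)^n − 1] / i × (1+i) = 4290 · 34.642912 = 148,618.0930
Payments are at the start of each period, so multiply by (1+i).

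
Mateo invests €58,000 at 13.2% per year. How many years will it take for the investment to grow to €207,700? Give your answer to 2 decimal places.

(1+i)^n = 207700/58000 = 3.58103, so n = ln 3.58103 / ln 1.132 = 10.2887 years

10.29 years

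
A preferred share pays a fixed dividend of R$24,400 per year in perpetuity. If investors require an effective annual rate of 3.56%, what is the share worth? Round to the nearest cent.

PV = C/r = 24400/0.0356 = 685,393.2584

R$685,393.26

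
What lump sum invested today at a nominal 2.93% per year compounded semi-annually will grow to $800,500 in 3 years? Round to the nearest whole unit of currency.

With 2 periods per year: i = 0.01465, n = 6.
PV = 800,500 / (1 + 0.01465)^6 = 800,500 / 1.091183 = 733,607.5259

$733,608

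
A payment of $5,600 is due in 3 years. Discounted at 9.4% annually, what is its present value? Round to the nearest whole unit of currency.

PV = FV·(1+i)^(−n) = 5,600 × 0.763744 = 4,276.9686

$4,277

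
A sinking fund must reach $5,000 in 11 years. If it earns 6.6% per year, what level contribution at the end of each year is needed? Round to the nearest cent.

FV-annuity factor = 15.452987; PMT = 5000 / 15.452987 = 323.5620

$323.56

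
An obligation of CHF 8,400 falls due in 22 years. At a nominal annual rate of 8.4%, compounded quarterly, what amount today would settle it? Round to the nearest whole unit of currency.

CHF 1,349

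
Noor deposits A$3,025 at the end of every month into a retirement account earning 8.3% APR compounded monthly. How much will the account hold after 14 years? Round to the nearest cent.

A$954,978.35

Periodic rate i = 0.083/12 = 0.00691667; n = 14 × 12 = 168 periods.
Accumulation factor s(168|0.00691667) = 315.695322; FV = 3025 × 315.695322 = 954,978.3495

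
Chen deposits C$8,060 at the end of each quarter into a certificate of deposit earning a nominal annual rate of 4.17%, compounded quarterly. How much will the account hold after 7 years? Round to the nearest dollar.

C$260,508

i = 0.0417/4 = 0.010425 per quarter; n = 7·4 = 28.
FV = PMT · [(1+i)^n − 1] / i = 8060 · 32.321095 = 260,508.0224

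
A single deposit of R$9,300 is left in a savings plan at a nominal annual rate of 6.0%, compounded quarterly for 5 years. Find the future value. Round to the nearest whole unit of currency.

R$12,526

Periodic rate i = 0.06/4 = 0.015; n = 5 × 4 = 20 periods.
9,300 × (1+0.015)^20 = 9,300 × 1.346855 = 12,525.7516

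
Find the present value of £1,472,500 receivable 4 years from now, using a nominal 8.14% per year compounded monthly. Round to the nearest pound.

With 12 periods per year: i = 0.00678333, n = 48.
Discount factor = (1+0.00678333)^(−48) = 0.722888; PV = 1,472,500 × 0.722888 = 1,064,452.9386

£1,064,453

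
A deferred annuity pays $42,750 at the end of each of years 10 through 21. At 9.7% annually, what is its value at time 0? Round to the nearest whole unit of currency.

$128,490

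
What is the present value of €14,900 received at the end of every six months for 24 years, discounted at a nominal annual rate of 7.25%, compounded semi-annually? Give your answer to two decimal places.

€336,633.24

Periodic rate i = 0.0725/2 = 0.03625; n = 24 × 2 = 48 periods.
Annuity factor a(48|0.03625) = 22.592835; PV = 14900 × 22.592835 = 336,633.2440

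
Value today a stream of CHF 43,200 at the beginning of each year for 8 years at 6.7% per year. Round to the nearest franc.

Annuity factor a(8|0.067) × (1+i) = 6.446117; PV = 43200 × 6.446117 = 278,472.2515
(Beginning-of-period payments → annuity-due factor ×(1+i).)

CHF 278,472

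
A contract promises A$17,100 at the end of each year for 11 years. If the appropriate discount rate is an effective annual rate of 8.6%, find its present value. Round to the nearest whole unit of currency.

A$118,601

PV = 17100 × [1 − (1+0.086)^(−11)] / 0.086 = 17100 × 6.935740 = 118,601.1517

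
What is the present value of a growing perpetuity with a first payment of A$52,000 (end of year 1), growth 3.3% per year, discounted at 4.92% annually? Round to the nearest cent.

A$3,209,876.54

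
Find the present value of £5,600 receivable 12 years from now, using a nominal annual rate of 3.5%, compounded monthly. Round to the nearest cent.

£3,681.71

Periodic rate i = 0.035/12 = 0.00291667; n = 12 × 12 = 144 periods.
PV = FV·(1+i)^(−n) = 5,600 × 0.657449 = 3,681.7122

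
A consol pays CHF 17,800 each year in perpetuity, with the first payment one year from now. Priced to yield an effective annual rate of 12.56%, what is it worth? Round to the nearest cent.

CHF 141,719.75

PV = C/r = 17800/0.1256 = 141,719.7452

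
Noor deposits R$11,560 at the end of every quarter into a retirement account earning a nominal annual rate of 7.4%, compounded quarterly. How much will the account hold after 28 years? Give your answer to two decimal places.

Periodic rate i = 0.074/4 = 0.0185; n = 28 × 4 = 112 periods.
Accumulation factor s(112|0.0185) = 367.122324; FV = 11560 × 367.122324 = 4,243,934.0625

R$4,243,934.06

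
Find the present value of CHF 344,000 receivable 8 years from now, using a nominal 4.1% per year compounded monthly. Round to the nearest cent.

i = 0.041/12 = 0.00341667 per month; n = 8·12 = 96.
Discount factor = (1+0.00341667)^(−96) = 0.720766; PV = 344,000 × 0.720766 = 247,943.4554

CHF 247,943.46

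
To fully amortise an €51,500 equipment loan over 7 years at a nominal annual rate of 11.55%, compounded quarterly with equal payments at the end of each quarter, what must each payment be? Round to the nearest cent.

With 4 periods per year: i = 0.028875, n = 28.
Annuity-PV factor = 19.024842; PMT = 51500 / 19.024842 = 2,706.9870

€2,706.99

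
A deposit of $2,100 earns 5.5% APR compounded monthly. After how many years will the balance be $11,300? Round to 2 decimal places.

30.67 years

Periodic rate i = 0.055/12 = 0.00458333.
n = ln(11300/2100) / ln(1+0.00458333) = ln(5.38095) / 0.004573 = 368.0114 months
= 368.0114/12 years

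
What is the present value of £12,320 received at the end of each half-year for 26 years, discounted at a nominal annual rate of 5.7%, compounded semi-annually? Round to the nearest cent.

£332,017.30

i = 0.057/2 = 0.0285 per half-year; n = 26·2 = 52.
PV = 12320 × [1 − (1+0.0285)^(−52)] / 0.0285 = 12320 × 26.949456 = 332,017.2956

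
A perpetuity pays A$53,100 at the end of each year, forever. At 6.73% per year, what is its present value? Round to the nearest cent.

PV = C/r = 53100/0.0673 = 789,004.4577

A$789,004.46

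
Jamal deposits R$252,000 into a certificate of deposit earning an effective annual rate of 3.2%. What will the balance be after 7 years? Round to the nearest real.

252,000 × (1+0.032)^7 = 252,000 × 1.246688 = 314,165.4497

R$314,165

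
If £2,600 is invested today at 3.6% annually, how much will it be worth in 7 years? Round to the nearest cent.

FV = PV·(1+i)^n = 2,600 × 1.280909 = 3,330.3635

£3,330.36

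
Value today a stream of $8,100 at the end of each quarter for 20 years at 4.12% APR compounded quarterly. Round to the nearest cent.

$439,974.53

Periodic rate i = 0.0412/4 = 0.0103; n = 20 × 4 = 80 periods.
PV = 8100 × [1 − (1+0.0103)^(−80)] / 0.0103 = 8100 × 54.317843 = 439,974.5274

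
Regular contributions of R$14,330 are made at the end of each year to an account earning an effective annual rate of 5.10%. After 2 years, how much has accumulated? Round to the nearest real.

FV = 14330 × [(1+0.051)^2 − 1] / 0.051 = 14330 × 2.051000 = 29,390.8300

R$29,391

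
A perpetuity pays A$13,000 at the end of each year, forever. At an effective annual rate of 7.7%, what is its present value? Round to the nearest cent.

A$168,831.17

PV = C/r = 13000/0.077 = 168,831.1688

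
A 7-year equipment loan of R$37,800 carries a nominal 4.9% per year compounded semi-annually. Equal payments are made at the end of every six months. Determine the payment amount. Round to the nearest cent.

R$3,222.09

Periodic rate i = 0.049/2 = 0.0245; n = 7 × 2 = 14 periods.
Annuity-PV factor = 11.731503; PMT = 37800 / 11.731503 = 3,222.0936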